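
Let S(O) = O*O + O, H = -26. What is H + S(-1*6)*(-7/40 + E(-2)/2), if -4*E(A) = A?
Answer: -95/4 ≈ -23.750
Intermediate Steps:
E(A) = -A/4
S(O) = O + O**2 (S(O) = O**2 + O = O + O**2)
H + S(-1*6)*(-7/40 + E(-2)/2) = -26 + ((-1*6)*(1 - 1*6))*(-7/40 - 1/4*(-2)/2) = -26 + (-6*(1 - 6))*(-7*1/40 + (1/2)*(1/2)) = -26 + (-6*(-5))*(-7/40 + 1/4) = -26 + 30*(3/40) = -26 + 9/4 = -95/4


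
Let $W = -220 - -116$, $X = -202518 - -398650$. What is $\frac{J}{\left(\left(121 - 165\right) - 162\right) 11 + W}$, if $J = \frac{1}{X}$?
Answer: $- \frac{1}{464832840} \approx -2.1513 \cdot 10^{-9}$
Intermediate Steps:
$X = 196132$ ($X = -202518 + 398650 = 196132$)
$J = \frac{1}{196132} \approx 5.0986 \cdot 10^{-6}$
$W = -104$ ($W = -220 + 116 = -104$)
$\frac{J}{\left(\left(121 - 165\right) - 162\right) 11 + W} = \frac{1}{196132 \left(\left(\left(121 - 165\right) - 162\right) 11 - 104\right)} = \frac{1}{196132 \left(\left(-44 - 162\right) 11 - 104\right)} = \frac{1}{196132 \left(\left(-206\right) 11 - 104\right)} = \frac{1}{196132 \left(-2266 - 104\right)} = \frac{1}{196132 \left(-2370\right)} = \frac{1}{196132} \left(- \frac{1}{2370}\right) = - \frac{1}{464832840}$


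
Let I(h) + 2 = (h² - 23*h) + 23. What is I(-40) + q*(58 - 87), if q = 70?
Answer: 511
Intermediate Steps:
I(h) = 21 + h² - 23*h (I(h) = -2 + ((h² - 23*h) + 23) = -2 + (23 + h² - 23*h) = 21 + h² - 23*h)
I(-40) + q*(58 - 87) = (21 + (-40)² - 23*(-40)) + 70*(58 - 87) = (21 + 1600 + 920) + 70*(-29) = 2541 - 2030 = 511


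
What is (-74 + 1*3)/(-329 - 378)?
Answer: 71/707 ≈ 0.10042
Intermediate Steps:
(-74 + 1*3)/(-329 - 378) = (-74 + 3)/(-707) = -71*(-1/707) = 71/707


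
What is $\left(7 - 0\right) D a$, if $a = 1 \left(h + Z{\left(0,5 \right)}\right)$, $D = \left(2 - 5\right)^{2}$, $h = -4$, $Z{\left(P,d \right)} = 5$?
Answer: $63$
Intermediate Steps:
$D = 9$ ($D = \left(-3\right)^{2} = 9$)
$a = 1$ ($a = 1 \left(-4 + 5\right) = 1 \cdot 1 = 1$)
$\left(7 - 0\right) D a = \left(7 - 0\right) 9 \cdot 1 = \left(7 + 0\right) 9 \cdot 1 = 7 \cdot 9 \cdot 1 = 63 \cdot 1 = 63$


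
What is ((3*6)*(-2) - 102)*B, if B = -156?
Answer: 21528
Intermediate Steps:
((3*6)*(-2) - 102)*B = ((3*6)*(-2) - 102)*(-156) = (18*(-2) - 102)*(-156) = (-36 - 102)*(-156) = -138*(-156) = 21528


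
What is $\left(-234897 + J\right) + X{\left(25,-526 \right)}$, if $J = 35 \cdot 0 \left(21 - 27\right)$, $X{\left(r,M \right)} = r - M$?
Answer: $-234346$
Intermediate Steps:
$J = 0$ ($J = 0 \left(-6\right) = 0$)
$\left(-234897 + J\right) + X{\left(25,-526 \right)} = \left(-234897 + 0\right) + \left(25 - -526\right) = -234897 + \left(25 + 526\right) = -234897 + 551 = -234346$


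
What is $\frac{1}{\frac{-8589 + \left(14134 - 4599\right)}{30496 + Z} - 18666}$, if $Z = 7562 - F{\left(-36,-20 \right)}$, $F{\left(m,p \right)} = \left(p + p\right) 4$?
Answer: $- \frac{19109}{356688121} \approx -5.3573 \cdot 10^{-5}$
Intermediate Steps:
$F{\left(m,p \right)} = 8 p$ ($F{\left(m,p \right)} = 2 p 4 = 8 p$)
$Z = 7722$ ($Z = 7562 - 8 \left(-20\right) = 7562 - -160 = 7562 + 160 = 7722$)
$\frac{1}{\frac{-8589 + \left(14134 - 4599\right)}{30496 + Z} - 18666} = \frac{1}{\frac{-8589 + \left(14134 - 4599\right)}{30496 + 7722} - 18666} = \frac{1}{\frac{-8589 + 9535}{38218} - 18666} = \frac{1}{946 \cdot \frac{1}{38218} - 18666} = \frac{1}{\frac{473}{19109} - 18666} = \frac{1}{- \frac{356688121}{19109}} = - \frac{19109}{356688121}$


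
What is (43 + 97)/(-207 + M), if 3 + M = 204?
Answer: -70/3 ≈ -23.333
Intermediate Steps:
M = 201 (M = -3 + 204 = 201)
(43 + 97)/(-207 + M) = (43 + 97)/(-207 + 201) = 140/(-6) = 140*(-⅙) = -70/3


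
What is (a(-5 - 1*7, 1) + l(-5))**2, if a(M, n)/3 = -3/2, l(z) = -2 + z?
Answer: 529/4 ≈ 132.25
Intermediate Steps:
a(M, n) = -9/2 (a(M, n) = 3*(-3/2) = -9/2)
(a(-5 - 1*7, 1) + l(-5))**2 = (-9/2 + (-2 - 5))**2 = (-9/2 - 7)**2 = (-23/2)**2 = 529/4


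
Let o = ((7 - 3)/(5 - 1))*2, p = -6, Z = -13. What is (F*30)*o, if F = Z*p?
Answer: 4680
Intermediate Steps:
o = 2 (o = (4/4)*2 = (4*(¼))*2 = 1*2 = 2)
F = 78 (F = -13*(-6) = 78)
(F*30)*o = (78*30)*2 = 2340*2 = 4680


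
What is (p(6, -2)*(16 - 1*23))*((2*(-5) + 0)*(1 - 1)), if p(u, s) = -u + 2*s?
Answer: 0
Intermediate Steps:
(p(6, -2)*(16 - 1*23))*((2*(-5) + 0)*(1 - 1)) = ((-1*6 + 2*(-2))*(16 - 1*23))*((2*(-5) + 0)*(1 - 1)) = ((-6 - 4)*(16 - 23))*((-10 + 0)*0) = (-10*(-7))*(-10*0) = 70*0 = 0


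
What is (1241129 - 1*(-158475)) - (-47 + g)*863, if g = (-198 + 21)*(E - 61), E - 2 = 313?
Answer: 40238919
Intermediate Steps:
E = 315 (E = 2 + 313 = 315)
g = -44958 (g = (-198 + 21)*(315 - 61) = -177*254 = -44958)
(1241129 - 1*(-158475)) - (-47 + g)*863 = (1241129 - 1*(-158475)) - (-47 - 44958)*863 = (1241129 + 158475) - (-45005)*863 = 1399604 - 1*(-38839315) = 1399604 + 38839315 = 40238919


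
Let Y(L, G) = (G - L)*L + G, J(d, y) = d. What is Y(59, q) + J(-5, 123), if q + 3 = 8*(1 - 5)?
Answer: -5586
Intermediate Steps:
q = -35 (q = -3 + 8*(1 - 5) = -3 + 8*(-4) = -3 - 32 = -35)
Y(L, G) = G + L*(G - L) (Y(L, G) = L*(G - L) + G = G + L*(G - L))
Y(59, q) + J(-5, 123) = (-35 - 1*59² - 35*59) - 5 = (-35 - 1*3481 - 2065) - 5 = (-35 - 3481 - 2065) - 5 = -5581 - 5 = -5586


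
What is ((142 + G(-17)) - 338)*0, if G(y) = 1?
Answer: 0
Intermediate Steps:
((142 + G(-17)) - 338)*0 = ((142 + 1) - 338)*0 = (143 - 338)*0 = -195*0 = 0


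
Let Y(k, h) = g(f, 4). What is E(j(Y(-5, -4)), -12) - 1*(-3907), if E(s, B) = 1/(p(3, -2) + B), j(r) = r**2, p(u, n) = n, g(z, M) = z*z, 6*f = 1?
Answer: 54697/14 ≈ 3906.9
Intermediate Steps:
f = 1/6 (f = (1/6)*1 = 1/6 ≈ 0.16667)
g(z, M) = z**2
Y(k, h) = 1/36 (Y(k, h) = (1/6)**2 = 1/36)
E(s, B) = 1/(-2 + B)
E(j(Y(-5, -4)), -12) - 1*(-3907) = 1/(-2 - 12) - 1*(-3907) = 1/(-14) + 3907 = -1/14 + 3907 = 54697/14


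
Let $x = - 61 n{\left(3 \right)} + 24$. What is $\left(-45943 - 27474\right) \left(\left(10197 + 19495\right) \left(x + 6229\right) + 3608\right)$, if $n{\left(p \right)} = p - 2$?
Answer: $-13498190604824$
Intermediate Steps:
$n{\left(p \right)} = -2 + p$
$x = -37$ ($x = - 61 \left(-2 + 3\right) + 24 = \left(-61\right) 1 + 24 = -61 + 24 = -37$)
$\left(-45943 - 27474\right) \left(\left(10197 + 19495\right) \left(x + 6229\right) + 3608\right) = \left(-45943 - 27474\right) \left(\left(10197 + 19495\right) \left(-37 + 6229\right) + 3608\right) = - 73417 \left(29692 \cdot 6192 + 3608\right) = - 73417 \left(183852864 + 3608\right) = \left(-73417\right) 183856472 = -13498190604824$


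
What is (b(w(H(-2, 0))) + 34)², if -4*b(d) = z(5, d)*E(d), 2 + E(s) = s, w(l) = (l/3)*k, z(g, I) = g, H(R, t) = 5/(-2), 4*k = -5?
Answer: 11417641/9216 ≈ 1238.9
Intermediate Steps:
k = -5/4 (k = (¼)*(-5) = -5/4 ≈ -1.2500)
H(R, t) = -5/2 (H(R, t) = 5*(-½) = -5/2)
w(l) = -5*l/12 (w(l) = (l/3)*(-5/4) = -5*l/12)
E(s) = -2 + s
b(d) = 5/2 - 5*d/4 (b(d) = -5*(-2 + d)/4 = -(-10 + 5*d)/4 = 5/2 - 5*d/4)
(b(w(H(-2, 0))) + 34)² = ((5/2 - (-25)*(-5)/(48*2)) + 34)² = ((5/2 - 5/4*25/24) + 34)² = ((5/2 - 125/96) + 34)² = (115/96 + 34)² = (3379/96)² = 11417641/9216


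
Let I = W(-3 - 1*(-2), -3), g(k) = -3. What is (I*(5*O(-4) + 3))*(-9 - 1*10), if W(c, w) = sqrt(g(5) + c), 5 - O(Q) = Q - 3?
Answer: -2394*I ≈ -2394.0*I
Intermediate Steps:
O(Q) = 8 - Q (O(Q) = 5 - (Q - 3) = 5 - (-3 + Q) = 5 + (3 - Q) = 8 - Q)
W(c, w) = sqrt(-3 + c)
I = 2*I (I = sqrt(-3 + (-3 - 1*(-2))) = sqrt(-3 + (-3 + 2)) = sqrt(-3 - 1) = sqrt(-4) = 2*I ≈ 2.0*I)
(I*(5*O(-4) + 3))*(-9 - 1*10) = ((2*I)*(5*(8 - 1*(-4)) + 3))*(-9 - 1*10) = ((2*I)*(5*(8 + 4) + 3))*(-9 - 10) = ((2*I)*(5*12 + 3))*(-19) = ((2*I)*(60 + 3))*(-19) = ((2*I)*63)*(-19) = (126*I)*(-19) = -2394*I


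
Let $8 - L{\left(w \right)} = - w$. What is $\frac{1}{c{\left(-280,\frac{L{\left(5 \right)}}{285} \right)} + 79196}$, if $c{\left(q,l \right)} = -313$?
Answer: $\frac{1}{78883} \approx 1.2677 \cdot 10^{-5}$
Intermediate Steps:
$L{\left(w \right)} = 8 + w$ ($L{\left(w \right)} = 8 - - w = 8 + w$)
$\frac{1}{c{\left(-280,\frac{L{\left(5 \right)}}{285} \right)} + 79196} = \frac{1}{-313 + 79196} = \frac{1}{78883}$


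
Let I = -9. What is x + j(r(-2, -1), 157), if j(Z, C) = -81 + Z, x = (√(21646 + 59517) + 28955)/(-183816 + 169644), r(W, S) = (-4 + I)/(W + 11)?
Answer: -3592073/42516 - √81163/14172 ≈ -84.508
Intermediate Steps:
r(W, S) = -13/(11 + W) (r(W, S) = (-4 - 9)/(W + 11) = -13/(11 + W))
x = -28955/14172 - √81163/14172 (x = (√81163 + 28955)/(-14172) = (28955 + √81163)*(-1/14172) = -28955/14172 - √81163/14172 ≈ -2.0632)
x + j(r(-2, -1), 157) = (-28955/14172 - √81163/14172) + (-81 - 13/(11 - 2)) = (-28955/14172 - √81163/14172) + (-81 - 13/9) = (-28955/14172 - √81163/14172) - 742/9 = -3592073/42516 - √81163/14172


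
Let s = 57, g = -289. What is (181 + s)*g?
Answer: -68782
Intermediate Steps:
(181 + s)*g = (181 + 57)*(-289) = 238*(-289) = -68782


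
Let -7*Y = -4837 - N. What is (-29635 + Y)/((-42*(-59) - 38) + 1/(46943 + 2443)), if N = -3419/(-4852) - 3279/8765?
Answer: -30395158330264887/2562337891821490 ≈ -11.862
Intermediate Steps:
N = 14057827/42527780 (N = -3419*(-1/4852) - 3279*1/8765 = 3419/4852 - 3279/8765 = 14057827/42527780 ≈ 0.33056)
Y = 29388704241/42527780 (Y = -(-4837 - 1*14057827/42527780)/7 = -(-4837 - 14057827/42527780)/7 = -1/7*(-205720929687/42527780) = 29388704241/42527780 ≈ 691.05)
(-29635 + Y)/((-42*(-59) - 38) + 1/(46943 + 2443)) = (-29635 + 29388704241/42527780)/((-42*(-59) - 38) + 1/(46943 + 2443)) = -1230922056059/(42527780*((2478 - 38) + 1/49386)) = -1230922056059/(42527780*(2440 + 1/49386)) = -1230922056059/(42527780*120501841/49386) = -1230922056059/42527780*49386/120501841 = -30395158330264887/2562337891821490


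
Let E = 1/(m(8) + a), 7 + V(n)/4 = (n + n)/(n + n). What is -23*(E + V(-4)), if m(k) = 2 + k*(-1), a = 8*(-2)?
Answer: 12167/22 ≈ 553.04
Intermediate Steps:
V(n) = -24 (V(n) = -28 + 4*((n + n)/(n + n)) = -28 + 4*((2*n)/((2*n))) = -28 + 4*((2*n)*(1/(2*n))) = -28 + 4*1 = -28 + 4 = -24)
a = -16
m(k) = 2 - k
E = -1/22 (E = 1/((2 - 1*8) - 16) = 1/((2 - 8) - 16) = 1/(-6 - 16) = 1/(-22) = -1/22 ≈ -0.045455)
-23*(E + V(-4)) = -23*(-1/22 - 24) = -23*(-529/22) = 12167/22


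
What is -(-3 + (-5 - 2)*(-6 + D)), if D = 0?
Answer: -39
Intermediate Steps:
-(-3 + (-5 - 2)*(-6 + D)) = -(-3 + (-5 - 2)*(-6 + 0)) = -(-3 - 7*(-6)) = -(-3 + 42) = -1*39 = -39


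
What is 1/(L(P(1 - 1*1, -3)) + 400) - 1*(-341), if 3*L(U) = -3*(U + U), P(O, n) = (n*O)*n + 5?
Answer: 132991/390 ≈ 341.00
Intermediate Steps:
P(O, n) = 5 + O*n² (P(O, n) = (O*n)*n + 5 = O*n² + 5 = 5 + O*n²)
L(U) = -2*U (L(U) = (-3*(U + U))/3 = (-6*U)/3 = -2*U)
1/(L(P(1 - 1*1, -3)) + 400) - 1*(-341) = 1/(-2*(5 + (1 - 1*1)*(-3)²) + 400) - 1*(-341) = 1/(-2*(5 + (1 - 1)*9) + 400) + 341 = 1/(-2*(5 + 0*9) + 400) + 341 = 1/(-2*(5 + 0) + 400) + 341 = 1/(-2*5 + 400) + 341 = 1/(-10 + 400) + 341 = 1/390 + 341 = 132991/390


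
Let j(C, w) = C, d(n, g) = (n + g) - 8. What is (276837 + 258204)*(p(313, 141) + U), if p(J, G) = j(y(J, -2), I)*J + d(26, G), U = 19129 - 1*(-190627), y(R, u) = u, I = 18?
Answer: 111978195849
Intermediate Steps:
U = 209756 (U = 19129 + 190627 = 209756)
d(n, g) = -8 + g + n (d(n, g) = (g + n) - 8 = -8 + g + n)
p(J, G) = 18 + G - 2*J (p(J, G) = -2*J + (-8 + G + 26) = -2*J + (18 + G) = 18 + G - 2*J)
(276837 + 258204)*(p(313, 141) + U) = (276837 + 258204)*((18 + 141 - 2*313) + 209756) = 535041*((18 + 141 - 626) + 209756) = 535041*(-467 + 209756) = 535041*209289 = 111978195849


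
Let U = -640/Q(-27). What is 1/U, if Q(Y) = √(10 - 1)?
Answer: -3/640 ≈ -0.0046875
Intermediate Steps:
Q(Y) = 3 (Q(Y) = √9 = 3)
U = -640/3 ≈ -213.33
1/U = 1/(-640/3) = -3/640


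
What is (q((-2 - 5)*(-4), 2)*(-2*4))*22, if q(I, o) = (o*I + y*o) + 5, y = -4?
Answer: -9328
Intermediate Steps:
q(I, o) = 5 - 4*o + I*o (q(I, o) = (o*I - 4*o) + 5 = (I*o - 4*o) + 5 = (-4*o + I*o) + 5 = 5 - 4*o + I*o)
(q((-2 - 5)*(-4), 2)*(-2*4))*22 = ((5 - 4*2 + ((-2 - 5)*(-4))*2)*(-2*4))*22 = ((5 - 8 - 7*(-4)*2)*(-8))*22 = ((5 - 8 + 28*2)*(-8))*22 = ((5 - 8 + 56)*(-8))*22 = (53*(-8))*22 = -424*22 = -9328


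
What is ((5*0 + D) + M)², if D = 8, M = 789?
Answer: 635209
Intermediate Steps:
((5*0 + D) + M)² = ((5*0 + 8) + 789)² = ((0 + 8) + 789)² = (8 + 789)² = 797² = 635209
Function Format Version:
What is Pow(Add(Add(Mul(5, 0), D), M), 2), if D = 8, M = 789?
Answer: 635209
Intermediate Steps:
Pow(Add(Add(Mul(5, 0), D), M), 2) = Pow(Add(Add(Mul(5, 0), 8), 789), 2) = Pow(Add(Add(0, 8), 789), 2) = Pow(Add(8, 789), 2) = Pow(797, 2) = 635209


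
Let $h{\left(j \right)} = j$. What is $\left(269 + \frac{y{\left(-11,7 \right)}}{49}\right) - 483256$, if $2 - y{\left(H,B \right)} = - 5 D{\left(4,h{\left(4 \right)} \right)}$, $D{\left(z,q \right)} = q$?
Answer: $- \frac{23666341}{49} \approx -4.8299 \cdot 10^{5}$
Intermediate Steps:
$y{\left(H,B \right)} = 22$ ($y{\left(H,B \right)} = 2 - \left(-5\right) 4 = 2 - -20 = 2 + 20 = 22$)
$\left(269 + \frac{y{\left(-11,7 \right)}}{49}\right) - 483256 = \left(269 + \frac{1}{49} \cdot 22\right) - 483256 = \left(269 + \frac{22}{49}\right) - 483256 = \frac{13203}{49} - 483256 = - \frac{23666341}{49}$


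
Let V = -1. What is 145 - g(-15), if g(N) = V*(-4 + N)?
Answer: 126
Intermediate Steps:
g(N) = 4 - N (g(N) = -(-4 + N) = 4 - N)
145 - g(-15) = 145 - (4 - 1*(-15)) = 145 - (4 + 15) = 145 - 1*19 = 145 - 19 = 126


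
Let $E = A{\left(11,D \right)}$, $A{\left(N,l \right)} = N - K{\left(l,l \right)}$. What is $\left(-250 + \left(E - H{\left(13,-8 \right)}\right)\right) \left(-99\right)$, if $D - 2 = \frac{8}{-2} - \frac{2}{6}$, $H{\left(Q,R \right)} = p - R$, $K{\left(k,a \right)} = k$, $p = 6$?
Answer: $24816$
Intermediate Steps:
$H{\left(Q,R \right)} = 6 - R$
$D = - \frac{7}{3}$ ($D = 2 + \left(\frac{8}{-2} - \frac{2}{6}\right) = 2 + \left(8 \left(- \frac{1}{2}\right) - \frac{1}{3}\right) = 2 - \frac{13}{3} = - \frac{7}{3} \approx -2.3333$)
$A{\left(N,l \right)} = N - l$
$E = \frac{40}{3}$ ($E = 11 - - \frac{7}{3} = 11 + \frac{7}{3} = \frac{40}{3} \approx 13.333$)
$\left(-250 + \left(E - H{\left(13,-8 \right)}\right)\right) \left(-99\right) = \left(-250 + \left(\frac{40}{3} - \left(6 - -8\right)\right)\right) \left(-99\right) = \left(-250 + \left(\frac{40}{3} - \left(6 + 8\right)\right)\right) \left(-99\right) = \left(-250 + \left(\frac{40}{3} - 14\right)\right) \left(-99\right) = \left(-250 - \frac{2}{3}\right) \left(-99\right) = \left(- \frac{752}{3}\right) \left(-99\right) = 24816$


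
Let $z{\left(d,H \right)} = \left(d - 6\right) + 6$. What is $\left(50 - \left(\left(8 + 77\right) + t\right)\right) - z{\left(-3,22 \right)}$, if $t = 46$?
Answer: $-78$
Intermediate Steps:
$z{\left(d,H \right)} = d$ ($z{\left(d,H \right)} = \left(-6 + d\right) + 6 = d$)
$\left(50 - \left(\left(8 + 77\right) + t\right)\right) - z{\left(-3,22 \right)} = \left(50 - \left(\left(8 + 77\right) + 46\right)\right) - -3 = \left(50 - \left(85 + 46\right)\right) + 3 = \left(50 - 131\right) + 3 = -81 + 3 = -78$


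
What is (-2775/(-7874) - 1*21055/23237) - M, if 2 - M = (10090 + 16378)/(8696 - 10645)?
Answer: -5753452744363/356604900962 ≈ -16.134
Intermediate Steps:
M = 30366/1949 (M = 2 - (10090 + 16378)/(8696 - 10645) = 2 - 26468/(-1949) = 2 - 26468*(-1)/1949 = 2 - 1*(-26468/1949) = 2 + 26468/1949 = 30366/1949 ≈ 15.580)
(-2775/(-7874) - 1*21055/23237) - M = (-2775/(-7874) - 1*21055/23237) - 1*30366/1949 = (-2775*(-1/7874) - 21055*1/23237) - 30366/1949 = (2775/7874 - 21055/23237) - 30366/1949 = -101304395/182968138 - 30366/1949 = -5753452744363/356604900962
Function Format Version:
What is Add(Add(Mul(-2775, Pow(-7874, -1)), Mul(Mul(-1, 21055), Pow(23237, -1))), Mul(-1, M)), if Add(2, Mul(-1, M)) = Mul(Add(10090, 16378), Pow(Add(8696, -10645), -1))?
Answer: Rational(-5753452744363, 356604900962) ≈ -16.134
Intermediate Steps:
M = Rational(30366, 1949) (M = Add(2, Mul(-1, Mul(Add(10090, 16378), Pow(Add(8696, -10645), -1)))) = Add(2, Mul(-1, Mul(26468, Pow(-1949, -1)))) = Add(2, Mul(-1, Mul(26468, Rational(-1, 1949)))) = Add(2, Mul(-1, Rational(-26468, 1949))) = Add(2, Rational(26468, 1949)) = Rational(30366, 1949) ≈ 15.580)
Add(Add(Mul(-2775, Pow(-7874, -1)), Mul(Mul(-1, 21055), Pow(23237, -1))), Mul(-1, M)) = Add(Add(Mul(-2775, Pow(-7874, -1)), Mul(Mul(-1, 21055), Pow(23237, -1))), Mul(-1, Rational(30366, 1949))) = Add(Add(Mul(-2775, Rational(-1, 7874)), Mul(-21055, Rational(1, 23237))), Rational(-30366, 1949)) = Add(Add(Rational(2775, 7874), Rational(-21055, 23237)), Rational(-30366, 1949)) = Add(Rational(-101304395, 182968138), Rational(-30366, 1949)) = Rational(-5753452744363, 356604900962)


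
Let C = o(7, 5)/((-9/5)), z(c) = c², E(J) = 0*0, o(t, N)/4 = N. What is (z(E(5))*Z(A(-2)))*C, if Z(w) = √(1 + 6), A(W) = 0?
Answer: 0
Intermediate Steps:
o(t, N) = 4*N
E(J) = 0
Z(w) = √7
C = -100/9 (C = (4*5)/((-9/5)) = 20/((-9*⅕)) = 20/(-9/5) = 20*(-5/9) = -100/9 ≈ -11.111)
(z(E(5))*Z(A(-2)))*C = (0²*√7)*(-100/9) = (0*√7)*(-100/9) = 0*(-100/9) = 0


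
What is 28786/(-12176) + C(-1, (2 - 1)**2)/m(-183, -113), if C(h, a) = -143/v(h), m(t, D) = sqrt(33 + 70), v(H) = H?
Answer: -14393/6088 + 143*sqrt(103)/103 ≈ 11.726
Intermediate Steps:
m(t, D) = sqrt(103)
C(h, a) = -143/h
28786/(-12176) + C(-1, (2 - 1)**2)/m(-183, -113) = 28786/(-12176) + (-143/(-1))/(sqrt(103)) = 28786*(-1/12176) + (-143*(-1))*(sqrt(103)/103) = -14393/6088 + 143*(sqrt(103)/103) = -14393/6088 + 143*sqrt(103)/103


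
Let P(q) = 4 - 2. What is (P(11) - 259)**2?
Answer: 66049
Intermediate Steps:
P(q) = 2
(P(11) - 259)**2 = (2 - 259)**2 = (-257)**2 = 66049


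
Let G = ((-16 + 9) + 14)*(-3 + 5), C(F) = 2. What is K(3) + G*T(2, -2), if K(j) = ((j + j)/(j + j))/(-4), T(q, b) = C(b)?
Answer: 111/4 ≈ 27.750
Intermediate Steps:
T(q, b) = 2
K(j) = -¼ (K(j) = ((2*j)/((2*j)))*(-¼) = ((2*j)*(1/(2*j)))*(-¼) = 1*(-¼) = -¼)
G = 14 (G = (-7 + 14)*2 = 7*2 = 14)
K(3) + G*T(2, -2) = -¼ + 14*2 = -¼ + 28 = 111/4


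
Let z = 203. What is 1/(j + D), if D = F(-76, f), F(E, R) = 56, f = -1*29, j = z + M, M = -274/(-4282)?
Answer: 2141/554656 ≈ 0.0038600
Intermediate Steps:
M = 137/2141 (M = -274*(-1/4282) = 137/2141 ≈ 0.063989)
j = 434760/2141 (j = 203 + 137/2141 = 434760/2141 ≈ 203.06)
f = -29
D = 56
1/(j + D) = 1/(434760/2141 + 56) = 1/(554656/2141) = 2141/554656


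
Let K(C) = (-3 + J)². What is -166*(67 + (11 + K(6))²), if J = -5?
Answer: -944872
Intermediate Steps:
K(C) = 64 (K(C) = (-3 - 5)² = (-8)² = 64)
-166*(67 + (11 + K(6))²) = -166*(67 + (11 + 64)²) = -166*(67 + 75²) = -166*(67 + 5625) = -166*5692 = -944872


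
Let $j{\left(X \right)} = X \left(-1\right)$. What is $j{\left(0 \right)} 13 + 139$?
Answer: $139$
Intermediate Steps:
$j{\left(X \right)} = - X$
$j{\left(0 \right)} 13 + 139 = \left(-1\right) 0 \cdot 13 + 139 = 0 \cdot 13 + 139 = 0 + 139 = 139$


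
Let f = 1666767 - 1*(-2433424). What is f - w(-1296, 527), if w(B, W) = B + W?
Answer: 4100960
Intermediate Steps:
f = 4100191 (f = 1666767 + 2433424 = 4100191)
f - w(-1296, 527) = 4100191 - (-1296 + 527) = 4100191 - 1*(-769) = 4100191 + 769 = 4100960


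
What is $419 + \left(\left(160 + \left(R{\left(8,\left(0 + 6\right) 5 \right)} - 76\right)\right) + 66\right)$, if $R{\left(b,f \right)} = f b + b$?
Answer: $817$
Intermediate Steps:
$R{\left(b,f \right)} = b + b f$ ($R{\left(b,f \right)} = b f + b = b + b f$)
$419 + \left(\left(160 + \left(R{\left(8,\left(0 + 6\right) 5 \right)} - 76\right)\right) + 66\right) = 419 + \left(\left(160 + \left(8 \left(1 + \left(0 + 6\right) 5\right) - 76\right)\right) + 66\right) = 419 - \left(-150 - 8 \left(1 + 6 \cdot 5\right)\right) = 419 - \left(-150 - 8 \left(1 + 30\right)\right) = 419 + \left(\left(160 + \left(8 \cdot 31 - 76\right)\right) + 66\right) = 419 + \left(\left(160 + \left(248 - 76\right)\right) + 66\right) = 419 + \left(\left(160 + 172\right) + 66\right) = 419 + \left(332 + 66\right) = 419 + 398 = 817$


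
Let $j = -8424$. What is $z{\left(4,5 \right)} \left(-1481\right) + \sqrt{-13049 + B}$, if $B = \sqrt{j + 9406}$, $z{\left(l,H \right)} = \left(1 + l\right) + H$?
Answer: $-14810 + i \sqrt{13049 - \sqrt{982}} \approx -14810.0 + 114.09 i$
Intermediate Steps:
$z{\left(l,H \right)} = 1 + H + l$
$B = \sqrt{982}$ ($B = \sqrt{-8424 + 9406} = \sqrt{982} \approx 31.337$)
$z{\left(4,5 \right)} \left(-1481\right) + \sqrt{-13049 + B} = \left(1 + 5 + 4\right) \left(-1481\right) + \sqrt{-13049 + \sqrt{982}} = 10 \left(-1481\right) + \sqrt{-13049 + \sqrt{982}} = -14810 + \sqrt{-13049 + \sqrt{982}}$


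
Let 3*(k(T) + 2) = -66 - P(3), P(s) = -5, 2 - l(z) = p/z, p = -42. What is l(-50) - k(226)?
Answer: 1762/75 ≈ 23.493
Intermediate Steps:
l(z) = 2 + 42/z (l(z) = 2 - (-42)/z = 2 + 42/z)
k(T) = -67/3 (k(T) = -2 + (-66 - 1*(-5))/3 = -2 + (-66 + 5)/3 = -2 + (1/3)*(-61) = -2 - 61/3 = -67/3)
l(-50) - k(226) = (2 + 42/(-50)) - 1*(-67/3) = (2 + 42*(-1/50)) + 67/3 = (2 - 21/25) + 67/3 = 29/25 + 67/3 = 1762/75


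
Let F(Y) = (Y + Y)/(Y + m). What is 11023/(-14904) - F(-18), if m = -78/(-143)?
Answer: -83525/29808 ≈ -2.8021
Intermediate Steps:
m = 6/11 (m = -78*(-1/143) = 6/11 ≈ 0.54545)
F(Y) = 2*Y/(6/11 + Y) (F(Y) = (Y + Y)/(Y + 6/11) = (2*Y)/(6/11 + Y) = 2*Y/(6/11 + Y))
11023/(-14904) - F(-18) = 11023/(-14904) - 22*(-18)/(6 + 11*(-18)) = 11023*(-1/14904) - 22*(-18)/(6 - 198) = -11023/14904 - 22*(-18)/(-192) = -11023/14904 - 22*(-18)*(-1)/192 = -11023/14904 - 1*33/16 = -11023/14904 - 33/16 = -83525/29808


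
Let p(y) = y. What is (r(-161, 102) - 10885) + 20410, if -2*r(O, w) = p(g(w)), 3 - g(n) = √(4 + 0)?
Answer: 19049/2 ≈ 9524.5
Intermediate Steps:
g(n) = 1 (g(n) = 3 - √(4 + 0) = 3 - √4 = 3 - 1*2 = 3 - 2 = 1)
r(O, w) = -½ (r(O, w) = -½*1 = -½)
(r(-161, 102) - 10885) + 20410 = (-½ - 10885) + 20410 = -21771/2 + 20410 = 19049/2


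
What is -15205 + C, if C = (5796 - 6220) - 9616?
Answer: -25245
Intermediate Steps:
C = -10040 (C = -424 - 9616 = -10040)
-15205 + C = -15205 - 10040 = -25245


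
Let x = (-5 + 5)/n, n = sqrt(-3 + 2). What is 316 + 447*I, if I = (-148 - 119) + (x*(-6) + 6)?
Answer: -116351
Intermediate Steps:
n = I (n = sqrt(-1) = I ≈ 1.0*I)
x = 0 (x = (-5 + 5)/I = 0*(-I) = 0)
I = -261 (I = (-148 - 119) + (0*(-6) + 6) = -267 + (0 + 6) = -267 + 6 = -261)
316 + 447*I = 316 + 447*(-261) = 316 - 116667 = -116351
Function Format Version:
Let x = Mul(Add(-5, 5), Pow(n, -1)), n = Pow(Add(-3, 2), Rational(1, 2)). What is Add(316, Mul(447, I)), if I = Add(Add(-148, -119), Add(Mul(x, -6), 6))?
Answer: -116351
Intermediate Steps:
n = I (n = Pow(-1, Rational(1, 2)) = I ≈ Mul(1.0000, I))
x = 0 (x = Mul(Add(-5, 5), Pow(I, -1)) = Mul(0, Mul(-1, I)) = 0)
I = -261 (I = Add(Add(-148, -119), Add(Mul(0, -6), 6)) = Add(-267, Add(0, 6)) = Add(-267, 6) = -261)
Add(316, Mul(447, I)) = Add(316, Mul(447, -261)) = Add(316, -116667) = -116351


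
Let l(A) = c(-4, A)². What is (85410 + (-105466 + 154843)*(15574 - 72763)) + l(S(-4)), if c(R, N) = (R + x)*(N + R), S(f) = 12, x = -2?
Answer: -2823733539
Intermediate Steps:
c(R, N) = (-2 + R)*(N + R) (c(R, N) = (R - 2)*(N + R) = (-2 + R)*(N + R))
l(A) = (24 - 6*A)² (l(A) = ((-4)² - 2*A - 2*(-4) + A*(-4))² = (16 - 2*A + 8 - 4*A)² = (24 - 6*A)²)
(85410 + (-105466 + 154843)*(15574 - 72763)) + l(S(-4)) = (85410 + (-105466 + 154843)*(15574 - 72763)) + 36*(4 - 1*12)² = (85410 + 49377*(-57189)) + 36*(4 - 12)² = (85410 - 2823821253) + 36*(-8)² = -2823735843 + 36*64 = -2823735843 + 2304 = -2823733539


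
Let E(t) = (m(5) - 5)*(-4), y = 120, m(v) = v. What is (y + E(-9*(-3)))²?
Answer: 14400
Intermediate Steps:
E(t) = 0 (E(t) = (5 - 5)*(-4) = 0*(-4) = 0)
(y + E(-9*(-3)))² = (120 + 0)² = 120² = 14400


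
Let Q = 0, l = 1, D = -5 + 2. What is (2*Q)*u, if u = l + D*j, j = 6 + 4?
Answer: 0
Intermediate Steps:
j = 10
D = -3
u = -29 (u = 1 - 3*10 = 1 - 30 = -29)
(2*Q)*u = (2*0)*(-29) = 0*(-29) = 0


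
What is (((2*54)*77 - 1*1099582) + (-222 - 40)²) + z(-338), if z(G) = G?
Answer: -1022960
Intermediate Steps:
(((2*54)*77 - 1*1099582) + (-222 - 40)²) + z(-338) = (((2*54)*77 - 1*1099582) + (-222 - 40)²) - 338 = ((108*77 - 1099582) + (-262)²) - 338 = ((8316 - 1099582) + 68644) - 338 = (-1091266 + 68644) - 338 = -1022622 - 338 = -1022960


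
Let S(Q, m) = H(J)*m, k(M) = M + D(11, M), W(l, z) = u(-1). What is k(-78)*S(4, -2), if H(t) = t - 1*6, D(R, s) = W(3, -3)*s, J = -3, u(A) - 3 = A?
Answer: -4212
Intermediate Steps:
u(A) = 3 + A
W(l, z) = 2 (W(l, z) = 3 - 1 = 2)
D(R, s) = 2*s
H(t) = -6 + t (H(t) = t - 6 = -6 + t)
k(M) = 3*M (k(M) = M + 2*M = 3*M)
S(Q, m) = -9*m (S(Q, m) = (-6 - 3)*m = -9*m)
k(-78)*S(4, -2) = (3*(-78))*(-9*(-2)) = -234*18 = -4212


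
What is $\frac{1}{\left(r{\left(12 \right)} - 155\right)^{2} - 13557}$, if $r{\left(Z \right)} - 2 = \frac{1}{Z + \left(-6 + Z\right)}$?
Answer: $\frac{324}{3186541} \approx 0.00010168$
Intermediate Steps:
$r{\left(Z \right)} = 2 + \frac{1}{-6 + 2 Z}$ ($r{\left(Z \right)} = 2 + \frac{1}{Z + \left(-6 + Z\right)} = 2 + \frac{1}{-6 + 2 Z}$)
$\frac{1}{\left(r{\left(12 \right)} - 155\right)^{2} - 13557} = \frac{1}{\left(\frac{-11 + 4 \cdot 12}{2 \left(-3 + 12\right)} - 155\right)^{2} - 13557} = \frac{1}{\left(\frac{-11 + 48}{2 \cdot 9} - 155\right)^{2} - 13557} = \frac{1}{\left(\frac{1}{2} \cdot \frac{1}{9} \cdot 37 - 155\right)^{2} - 13557} = \frac{1}{\left(\frac{37}{18} - 155\right)^{2} - 13557} = \frac{1}{\left(- \frac{2753}{18}\right)^{2} - 13557} = \frac{1}{\frac{7579009}{324} - 13557} = \frac{1}{\frac{3186541}{324}} = \frac{324}{3186541}$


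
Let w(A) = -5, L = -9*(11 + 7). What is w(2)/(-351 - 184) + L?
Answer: -17333/107 ≈ -161.99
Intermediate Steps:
L = -162 (L = -9*18 = -162)
w(2)/(-351 - 184) + L = -5/(-351 - 184) - 162 = -5/(-535) - 162 = -1/535*(-5) - 162 = 1/107 - 162 = -17333/107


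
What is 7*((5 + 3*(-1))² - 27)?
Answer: -161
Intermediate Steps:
7*((5 + 3*(-1))² - 27) = 7*((5 - 3)² - 27) = 7*(2² - 27) = 7*(4 - 27) = 7*(-23) = -161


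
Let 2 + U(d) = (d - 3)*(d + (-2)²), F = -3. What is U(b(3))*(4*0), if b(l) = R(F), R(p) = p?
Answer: 0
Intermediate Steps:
b(l) = -3
U(d) = -2 + (-3 + d)*(4 + d) (U(d) = -2 + (d - 3)*(d + (-2)²) = -2 + (-3 + d)*(d + 4) = -2 + (-3 + d)*(4 + d))
U(b(3))*(4*0) = (-14 - 3 + (-3)²)*(4*0) = (-14 - 3 + 9)*0 = -8*0 = 0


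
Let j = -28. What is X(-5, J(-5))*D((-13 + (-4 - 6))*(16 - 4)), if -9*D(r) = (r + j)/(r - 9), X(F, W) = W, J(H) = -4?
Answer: 64/135 ≈ 0.47407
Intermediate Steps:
D(r) = -(-28 + r)/(9*(-9 + r)) (D(r) = -(r - 28)/(9*(r - 9)) = -(-28 + r)/(9*(-9 + r)))
X(-5, J(-5))*D((-13 + (-4 - 6))*(16 - 4)) = -4*(28 - (-13 + (-4 - 6))*(16 - 4))/(9*(-9 + (-13 + (-4 - 6))*(16 - 4))) = -4*(28 - (-13 - 10)*12)/(9*(-9 + (-13 - 10)*12)) = -4*(28 - (-23)*12)/(9*(-9 - 23*12)) = -4*(28 - 1*(-276))/(9*(-9 - 276)) = -4*(28 + 276)/(9*(-285)) = -4*(-1)*304/(9*285) = -4*(-16/135) = 64/135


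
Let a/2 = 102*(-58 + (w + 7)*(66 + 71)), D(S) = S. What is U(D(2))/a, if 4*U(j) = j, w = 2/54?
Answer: 9/3327104 ≈ 2.7051e-6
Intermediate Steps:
w = 1/27 (w = 2*(1/54) = 1/27 ≈ 0.037037)
U(j) = j/4
a = 1663552/9 (a = 2*(102*(-58 + (1/27 + 7)*(66 + 71))) = 2*(102*(-58 + (190/27)*137)) = 2*(102*(-58 + 26030/27)) = 2*(102*(24464/27)) = 2*(831776/9) = 1663552/9 ≈ 1.8484e+5)
U(D(2))/a = ((¼)*2)/(1663552/9) = (½)*(9/1663552) = 9/3327104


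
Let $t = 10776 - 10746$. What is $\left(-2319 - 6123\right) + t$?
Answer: $-8412$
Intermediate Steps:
$t = 30$ ($t = 10776 - 10746 = 30$)
$\left(-2319 - 6123\right) + t = \left(-2319 - 6123\right) + 30 = -8442 + 30 = -8412$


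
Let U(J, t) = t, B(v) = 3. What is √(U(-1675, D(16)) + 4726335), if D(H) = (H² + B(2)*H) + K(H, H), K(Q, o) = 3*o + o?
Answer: √4726703 ≈ 2174.1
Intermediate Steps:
K(Q, o) = 4*o
D(H) = H² + 7*H (D(H) = (H² + 3*H) + 4*H = H² + 7*H)
√(U(-1675, D(16)) + 4726335) = √(16*(7 + 16) + 4726335) = √(16*23 + 4726335) = √(368 + 4726335) = √4726703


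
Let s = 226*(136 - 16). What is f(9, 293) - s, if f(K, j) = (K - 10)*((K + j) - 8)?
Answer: -27414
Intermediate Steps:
f(K, j) = (-10 + K)*(-8 + K + j)
s = 27120 (s = 226*120 = 27120)
f(9, 293) - s = (80 + 9² - 18*9 - 10*293 + 9*293) - 1*27120 = (80 + 81 - 162 - 2930 + 2637) - 27120 = -294 - 27120 = -27414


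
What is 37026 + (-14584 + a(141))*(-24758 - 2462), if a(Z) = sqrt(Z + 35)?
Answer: 397013506 - 108880*sqrt(11) ≈ 3.9665e+8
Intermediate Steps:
a(Z) = sqrt(35 + Z)
37026 + (-14584 + a(141))*(-24758 - 2462) = 37026 + (-14584 + sqrt(35 + 141))*(-24758 - 2462) = 37026 + (-14584 + sqrt(176))*(-27220) = 37026 + (-14584 + 4*sqrt(11))*(-27220) = 37026 + (396976480 - 108880*sqrt(11)) = 397013506 - 108880*sqrt(11)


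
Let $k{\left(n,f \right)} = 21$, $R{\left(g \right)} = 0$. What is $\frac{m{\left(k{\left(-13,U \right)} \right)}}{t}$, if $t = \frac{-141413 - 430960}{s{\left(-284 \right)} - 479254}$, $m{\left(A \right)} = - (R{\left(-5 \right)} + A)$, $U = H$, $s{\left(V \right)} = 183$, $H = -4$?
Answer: $- \frac{3353497}{190791} \approx -17.577$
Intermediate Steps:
$U = -4$
$m{\left(A \right)} = - A$ ($m{\left(A \right)} = - (0 + A) = - A$)
$t = \frac{572373}{479071}$ ($t = \frac{-141413 - 430960}{183 - 479254} = - \frac{572373}{-479071} = \left(-572373\right) \left(- \frac{1}{479071}\right) = \frac{572373}{479071} \approx 1.1948$)
$\frac{m{\left(k{\left(-13,U \right)} \right)}}{t} = \frac{\left(-1\right) 21}{\frac{572373}{479071}} = \left(-21\right) \frac{479071}{572373} = - \frac{3353497}{190791}$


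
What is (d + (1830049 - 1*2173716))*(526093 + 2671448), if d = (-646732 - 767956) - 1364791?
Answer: -9986387383986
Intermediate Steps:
d = -2779479 (d = -1414688 - 1364791 = -2779479)
(d + (1830049 - 1*2173716))*(526093 + 2671448) = (-2779479 + (1830049 - 1*2173716))*(526093 + 2671448) = (-2779479 + (1830049 - 2173716))*3197541 = (-2779479 - 343667)*3197541 = -3123146*3197541 = -9986387383986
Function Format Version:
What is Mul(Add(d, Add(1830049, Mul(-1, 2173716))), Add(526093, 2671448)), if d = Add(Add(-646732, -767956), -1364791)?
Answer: -9986387383986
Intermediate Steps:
d = -2779479 (d = Add(-1414688, -1364791) = -2779479)
Mul(Add(d, Add(1830049, Mul(-1, 2173716))), Add(526093, 2671448)) = Mul(Add(-2779479, Add(1830049, Mul(-1, 2173716))), Add(526093, 2671448)) = Mul(Add(-2779479, Add(1830049, -2173716)), 3197541) = Mul(Add(-2779479, -343667), 3197541) = Mul(-3123146, 3197541) = -9986387383986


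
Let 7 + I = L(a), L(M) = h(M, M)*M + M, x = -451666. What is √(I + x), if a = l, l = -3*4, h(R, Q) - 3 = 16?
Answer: I*√451913 ≈ 672.25*I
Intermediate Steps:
h(R, Q) = 19 (h(R, Q) = 3 + 16 = 19)
l = -12
a = -12
L(M) = 20*M (L(M) = 19*M + M = 20*M)
I = -247 (I = -7 + 20*(-12) = -7 - 240 = -247)
√(I + x) = √(-247 - 451666) = √(-451913) = I*√451913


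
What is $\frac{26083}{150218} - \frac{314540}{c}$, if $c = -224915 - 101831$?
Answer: $\frac{27886042819}{24541565314} \approx 1.1363$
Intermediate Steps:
$c = -326746$
$\frac{26083}{150218} - \frac{314540}{c} = \frac{26083}{150218} - \frac{314540}{-326746} = 26083 \cdot \frac{1}{150218} - - \frac{157270}{163373} = \frac{26083}{150218} + \frac{157270}{163373} = \frac{27886042819}{24541565314}$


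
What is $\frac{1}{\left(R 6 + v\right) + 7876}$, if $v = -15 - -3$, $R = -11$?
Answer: $\frac{1}{7798} \approx 0.00012824$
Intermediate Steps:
$v = -12$ ($v = -15 + 3 = -12$)
$\frac{1}{\left(R 6 + v\right) + 7876} = \frac{1}{\left(\left(-11\right) 6 - 12\right) + 7876} = \frac{1}{\left(-66 - 12\right) + 7876} = \frac{1}{-78 + 7876} = \frac{1}{7798}$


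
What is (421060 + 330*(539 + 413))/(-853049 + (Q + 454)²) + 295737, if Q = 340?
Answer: 65834165561/222613 ≈ 2.9573e+5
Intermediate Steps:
(421060 + 330*(539 + 413))/(-853049 + (Q + 454)²) + 295737 = (421060 + 330*(539 + 413))/(-853049 + (340 + 454)²) + 295737 = (421060 + 330*952)/(-853049 + 794²) + 295737 = (421060 + 314160)/(-853049 + 630436) + 295737 = 735220/(-222613) + 295737 = 735220*(-1/222613) + 295737 = -735220/222613 + 295737 = 65834165561/222613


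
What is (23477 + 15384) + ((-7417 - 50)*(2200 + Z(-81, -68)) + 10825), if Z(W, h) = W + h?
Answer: -15265131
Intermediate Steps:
(23477 + 15384) + ((-7417 - 50)*(2200 + Z(-81, -68)) + 10825) = (23477 + 15384) + ((-7417 - 50)*(2200 + (-81 - 68)) + 10825) = 38861 + (-7467*(2200 - 149) + 10825) = 38861 + (-7467*2051 + 10825) = 38861 + (-15314817 + 10825) = 38861 - 15303992 = -15265131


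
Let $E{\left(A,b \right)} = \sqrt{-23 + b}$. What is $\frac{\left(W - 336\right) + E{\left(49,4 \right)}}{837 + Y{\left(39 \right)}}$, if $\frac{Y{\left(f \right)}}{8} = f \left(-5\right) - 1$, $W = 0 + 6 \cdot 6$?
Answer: $\frac{300}{731} - \frac{i \sqrt{19}}{731} \approx 0.4104 - 0.0059629 i$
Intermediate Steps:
$W = 36$ ($W = 0 + 36 = 36$)
$Y{\left(f \right)} = -8 - 40 f$ ($Y{\left(f \right)} = 8 \left(f \left(-5\right) - 1\right) = 8 \left(- 5 f - 1\right) = 8 \left(-1 - 5 f\right) = -8 - 40 f$)
$\frac{\left(W - 336\right) + E{\left(49,4 \right)}}{837 + Y{\left(39 \right)}} = \frac{\left(36 - 336\right) + \sqrt{-23 + 4}}{837 - 1568} = \frac{\left(36 - 336\right) + \sqrt{-19}}{837 - 1568} = \frac{-300 + i \sqrt{19}}{837 - 1568} = \frac{-300 + i \sqrt{19}}{-731} = \left(-300 + i \sqrt{19}\right) \left(- \frac{1}{731}\right) = \frac{300}{731} - \frac{i \sqrt{19}}{731}$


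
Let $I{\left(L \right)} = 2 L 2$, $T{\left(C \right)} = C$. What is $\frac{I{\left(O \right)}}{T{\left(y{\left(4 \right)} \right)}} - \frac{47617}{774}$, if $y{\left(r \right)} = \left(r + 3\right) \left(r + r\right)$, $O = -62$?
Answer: $- \frac{357313}{5418} \approx -65.949$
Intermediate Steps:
$y{\left(r \right)} = 2 r \left(3 + r\right)$ ($y{\left(r \right)} = \left(3 + r\right) 2 r = 2 r \left(3 + r\right)$)
$I{\left(L \right)} = 4 L$
$\frac{I{\left(O \right)}}{T{\left(y{\left(4 \right)} \right)}} - \frac{47617}{774} = \frac{4 \left(-62\right)}{2 \cdot 4 \left(3 + 4\right)} - \frac{47617}{774} = - \frac{248}{2 \cdot 4 \cdot 7} - \frac{47617}{774} = - \frac{248}{56} - \frac{47617}{774} = \left(-248\right) \frac{1}{56} - \frac{47617}{774} = - \frac{31}{7} - \frac{47617}{774} = - \frac{357313}{5418}$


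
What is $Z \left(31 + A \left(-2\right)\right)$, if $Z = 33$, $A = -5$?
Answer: $1353$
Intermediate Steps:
$Z \left(31 + A \left(-2\right)\right) = 33 \left(31 - -10\right) = 33 \left(31 + 10\right) = 33 \cdot 41 = 1353$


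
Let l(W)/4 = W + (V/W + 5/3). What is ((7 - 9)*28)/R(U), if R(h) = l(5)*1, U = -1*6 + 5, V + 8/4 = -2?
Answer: -105/44 ≈ -2.3864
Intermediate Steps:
V = -4 (V = -2 - 2 = -4)
U = -1 (U = -6 + 5 = -1)
l(W) = 20/3 - 16/W + 4*W (l(W) = 4*(W + (-4/W + 5/3)) = 4*(W + (5/3 - 4/W)) = 4*(5/3 + W - 4/W) = 20/3 - 16/W + 4*W)
R(h) = 352/15 (R(h) = (20/3 - 16/5 + 4*5)*1 = (20/3 - 16*⅕ + 20)*1 = (20/3 - 16/5 + 20)*1 = (352/15)*1 = 352/15)
((7 - 9)*28)/R(U) = ((7 - 9)*28)/(352/15) = -2*28*(15/352) = -56*15/352 = -105/44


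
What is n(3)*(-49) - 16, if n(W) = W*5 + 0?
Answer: -751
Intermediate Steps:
n(W) = 5*W (n(W) = 5*W + 0 = 5*W)
n(3)*(-49) - 16 = (5*3)*(-49) - 16 = 15*(-49) - 16 = -735 - 16 = -751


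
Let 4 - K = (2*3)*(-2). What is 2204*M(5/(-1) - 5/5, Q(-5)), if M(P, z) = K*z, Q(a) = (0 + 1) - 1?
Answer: 0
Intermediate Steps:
K = 16 (K = 4 - 2*3*(-2) = 4 - 6*(-2) = 4 - 1*(-12) = 4 + 12 = 16)
Q(a) = 0 (Q(a) = 1 - 1 = 0)
M(P, z) = 16*z
2204*M(5/(-1) - 5/5, Q(-5)) = 2204*(16*0) = 2204*0 = 0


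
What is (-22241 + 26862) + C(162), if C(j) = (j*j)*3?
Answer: 83353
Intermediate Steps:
C(j) = 3*j² (C(j) = j²*3 = 3*j²)
(-22241 + 26862) + C(162) = (-22241 + 26862) + 3*162² = 4621 + 3*26244 = 4621 + 78732 = 83353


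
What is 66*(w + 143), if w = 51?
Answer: 12804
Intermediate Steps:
66*(w + 143) = 66*(51 + 143) = 66*194 = 12804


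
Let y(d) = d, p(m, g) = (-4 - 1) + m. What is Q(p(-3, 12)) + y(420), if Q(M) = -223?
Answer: 197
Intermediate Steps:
p(m, g) = -5 + m
Q(p(-3, 12)) + y(420) = -223 + 420 = 197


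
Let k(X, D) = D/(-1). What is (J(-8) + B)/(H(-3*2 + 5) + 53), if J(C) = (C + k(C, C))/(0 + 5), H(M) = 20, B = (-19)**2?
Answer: 361/73 ≈ 4.9452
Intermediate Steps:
k(X, D) = -D (k(X, D) = D*(-1) = -D)
B = 361
J(C) = 0 (J(C) = (C - C)/(0 + 5) = 0/5 = 0*(1/5) = 0)
(J(-8) + B)/(H(-3*2 + 5) + 53) = (0 + 361)/(20 + 53) = 361/73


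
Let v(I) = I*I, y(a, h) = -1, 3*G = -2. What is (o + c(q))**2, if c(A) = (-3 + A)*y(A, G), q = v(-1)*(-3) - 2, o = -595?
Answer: 344569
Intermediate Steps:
G = -2/3 (G = (1/3)*(-2) = -2/3 ≈ -0.66667)
v(I) = I**2
q = -5 (q = (-1)**2*(-3) - 2 = 1*(-3) - 2 = -3 - 2 = -5)
c(A) = 3 - A (c(A) = (-3 + A)*(-1) = 3 - A)
(o + c(q))**2 = (-595 + (3 - 1*(-5)))**2 = (-595 + (3 + 5))**2 = (-595 + 8)**2 = (-587)**2 = 344569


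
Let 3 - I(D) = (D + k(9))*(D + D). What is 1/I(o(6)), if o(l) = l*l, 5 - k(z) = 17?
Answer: -1/1725 ≈ -0.00057971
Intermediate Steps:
k(z) = -12 (k(z) = 5 - 1*17 = 5 - 17 = -12)
o(l) = l**2
I(D) = 3 - 2*D*(-12 + D) (I(D) = 3 - (D - 12)*(D + D) = 3 - (-12 + D)*2*D = 3 - 2*D*(-12 + D))
1/I(o(6)) = 1/(3 - 2*(6**2)**2 + 24*6**2) = 1/(3 - 2*36**2 + 24*36) = 1/(3 - 2*1296 + 864) = 1/(3 - 2592 + 864) = 1/(-1725) = -1/1725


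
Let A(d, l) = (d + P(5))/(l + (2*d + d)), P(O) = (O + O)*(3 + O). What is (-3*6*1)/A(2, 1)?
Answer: -63/41 ≈ -1.5366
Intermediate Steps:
P(O) = 2*O*(3 + O) (P(O) = (2*O)*(3 + O) = 2*O*(3 + O))
A(d, l) = (80 + d)/(l + 3*d) (A(d, l) = (d + 2*5*(3 + 5))/(l + (2*d + d)) = (d + 2*5*8)/(l + 3*d) = (d + 80)/(l + 3*d) = (80 + d)/(l + 3*d))
(-3*6*1)/A(2, 1) = (-3*6*1)/(((80 + 2)/(1 + 3*2))) = (-18*1)/((82/(1 + 6))) = -18/(82/7) = (7/82)*(-18) = -63/41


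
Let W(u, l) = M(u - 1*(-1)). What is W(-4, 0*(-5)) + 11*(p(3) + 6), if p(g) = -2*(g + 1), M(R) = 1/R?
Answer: -67/3 ≈ -22.333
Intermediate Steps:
M(R) = 1/R
W(u, l) = 1/(1 + u) (W(u, l) = 1/(u - 1*(-1)) = 1/(u + 1) = 1/(1 + u))
p(g) = -2 - 2*g (p(g) = -2*(1 + g) = -2 - 2*g)
W(-4, 0*(-5)) + 11*(p(3) + 6) = 1/(1 - 4) + 11*((-2 - 2*3) + 6) = 1/(-3) + 11*((-2 - 6) + 6) = -⅓ + 11*(-8 + 6) = -⅓ + 11*(-2) = -⅓ - 22 = -67/3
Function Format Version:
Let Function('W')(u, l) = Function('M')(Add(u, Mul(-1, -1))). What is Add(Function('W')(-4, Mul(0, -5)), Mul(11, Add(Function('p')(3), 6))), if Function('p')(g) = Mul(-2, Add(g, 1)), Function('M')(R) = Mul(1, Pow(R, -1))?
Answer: Rational(-67, 3) ≈ -22.333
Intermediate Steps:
Function('M')(R) = Pow(R, -1)
Function('W')(u, l) = Pow(Add(1, u), -1) (Function('W')(u, l) = Pow(Add(u, Mul(-1, -1)), -1) = Pow(Add(u, 1), -1) = Pow(Add(1, u), -1))
Function('p')(g) = Add(-2, Mul(-2, g)) (Function('p')(g) = Mul(-2, Add(1, g)) = Add(-2, Mul(-2, g)))
Add(Function('W')(-4, Mul(0, -5)), Mul(11, Add(Function('p')(3), 6))) = Add(Pow(Add(1, -4), -1), Mul(11, Add(Add(-2, Mul(-2, 3)), 6))) = Add(Pow(-3, -1), Mul(11, Add(Add(-2, -6), 6))) = Add(Rational(-1, 3), Mul(11, Add(-8, 6))) = Add(Rational(-1, 3), Mul(11, -2)) = Add(Rational(-1, 3), -22) = Rational(-67, 3)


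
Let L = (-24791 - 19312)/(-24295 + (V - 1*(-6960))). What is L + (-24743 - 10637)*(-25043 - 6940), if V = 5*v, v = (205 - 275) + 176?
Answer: 19015841308803/16805 ≈ 1.1316e+9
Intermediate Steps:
v = 106 (v = -70 + 176 = 106)
V = 530 (V = 5*106 = 530)
L = 44103/16805 (L = (-24791 - 19312)/(-24295 + (530 - 1*(-6960))) = -44103/(-24295 + (530 + 6960)) = -44103/(-24295 + 7490) = -44103/(-16805) = -44103*(-1/16805) = 44103/16805 ≈ 2.6244)
L + (-24743 - 10637)*(-25043 - 6940) = 44103/16805 + (-24743 - 10637)*(-25043 - 6940) = 44103/16805 - 35380*(-31983) = 44103/16805 + 1131558540 = 19015841308803/16805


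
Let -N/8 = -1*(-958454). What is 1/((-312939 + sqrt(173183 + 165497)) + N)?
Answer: -7980571/63689513147361 - 2*sqrt(84670)/63689513147361 ≈ -1.2531e-7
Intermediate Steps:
N = -7667632 (N = -(-8)*(-958454) = -8*958454 = -7667632)
1/((-312939 + sqrt(173183 + 165497)) + N) = 1/((-312939 + sqrt(173183 + 165497)) - 7667632) = 1/((-312939 + sqrt(338680)) - 7667632) = 1/((-312939 + 2*sqrt(84670)) - 7667632) = 1/(-7980571 + 2*sqrt(84670))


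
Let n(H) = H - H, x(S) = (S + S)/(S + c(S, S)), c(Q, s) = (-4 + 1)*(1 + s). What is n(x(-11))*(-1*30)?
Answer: 0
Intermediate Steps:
c(Q, s) = -3 - 3*s (c(Q, s) = -3*(1 + s) = -3 - 3*s)
x(S) = 2*S/(-3 - 2*S) (x(S) = (S + S)/(S + (-3 - 3*S)) = (2*S)/(-3 - 2*S) = 2*S/(-3 - 2*S))
n(H) = 0
n(x(-11))*(-1*30) = 0*(-1*30) = 0*(-30) = 0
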